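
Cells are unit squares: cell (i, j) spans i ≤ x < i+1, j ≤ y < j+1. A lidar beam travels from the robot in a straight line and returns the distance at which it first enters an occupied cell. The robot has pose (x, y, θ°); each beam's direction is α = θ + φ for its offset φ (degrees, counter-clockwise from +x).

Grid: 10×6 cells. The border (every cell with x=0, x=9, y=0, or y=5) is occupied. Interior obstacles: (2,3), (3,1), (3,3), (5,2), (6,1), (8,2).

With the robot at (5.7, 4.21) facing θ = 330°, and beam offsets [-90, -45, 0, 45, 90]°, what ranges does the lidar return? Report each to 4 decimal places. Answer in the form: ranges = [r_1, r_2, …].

beam 1: φ=-90°, α=240°
  direction (-0.5000, -0.8660); cell (5,4); t to first gridline: x 1.4000, y 0.2425 (then +2.0000 / +1.1547)
    (5,3) via y @ 0.2425
    (5,2) via y @ 1.3972  # hit
  → r_1 = 1.3972
beam 2: φ=-45°, α=285°
  direction (0.2588, -0.9659); cell (5,4); t to first gridline: x 1.1591, y 0.2174 (then +3.8637 / +1.0353)
    (5,3) via y @ 0.2174
    (6,3) via x @ 1.1591
    (6,2) via y @ 1.2527
    (6,1) via y @ 2.2880  # hit
  → r_2 = 2.2880
beam 3: φ=0°, α=330°
  direction (0.8660, -0.5000); cell (5,4); t to first gridline: x 0.3464, y 0.4200 (then +1.1547 / +2.0000)
    (6,4) via x @ 0.3464
    (6,3) via y @ 0.4200
    (7,3) via x @ 1.5011
    (7,2) via y @ 2.4200
    (8,2) via x @ 2.6558  # hit
  → r_3 = 2.6558
beam 4: φ=45°, α=15°
  direction (0.9659, 0.2588); cell (5,4); t to first gridline: x 0.3106, y 3.0523 (then +1.0353 / +3.8637)
    (6,4) via x @ 0.3106
    (7,4) via x @ 1.3459
    (8,4) via x @ 2.3811
    (8,5) via y @ 3.0523  # hit
  → r_4 = 3.0523
beam 5: φ=90°, α=60°
  direction (0.5000, 0.8660); cell (5,4); t to first gridline: x 0.6000, y 0.9122 (then +2.0000 / +1.1547)
    (6,4) via x @ 0.6000
    (6,5) via y @ 0.9122  # hit
  → r_5 = 0.9122

ranges = [1.3972, 2.2880, 2.6558, 3.0523, 0.9122]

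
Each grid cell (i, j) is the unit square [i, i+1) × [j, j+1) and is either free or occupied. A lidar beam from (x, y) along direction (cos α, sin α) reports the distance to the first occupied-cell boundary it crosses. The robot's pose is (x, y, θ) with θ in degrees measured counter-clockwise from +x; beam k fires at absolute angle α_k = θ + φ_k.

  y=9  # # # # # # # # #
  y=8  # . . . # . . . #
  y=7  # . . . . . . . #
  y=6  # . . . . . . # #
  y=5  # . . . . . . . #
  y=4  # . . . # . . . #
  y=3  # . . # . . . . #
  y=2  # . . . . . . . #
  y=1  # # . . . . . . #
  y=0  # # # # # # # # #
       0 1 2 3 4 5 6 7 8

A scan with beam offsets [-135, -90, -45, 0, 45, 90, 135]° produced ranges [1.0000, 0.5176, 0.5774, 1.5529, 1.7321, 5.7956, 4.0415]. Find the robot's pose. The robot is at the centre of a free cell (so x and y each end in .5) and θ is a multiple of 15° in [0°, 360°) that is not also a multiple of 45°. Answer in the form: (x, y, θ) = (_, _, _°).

(x, y, θ) = (2.5, 8.5, 165°)

Enumerate (i+0.5, j+0.5, θ) over the 51 free cells and 16 admissible headings. For each, cast all 7 beams and compare to the given ranges.
  (7.5, 8.5, 285°): beam 2 = 6.7293 ≠ 0.5176 ✗
  (3.5, 2.5, 330°): beam 1 = 1.9319 ≠ 1.0000 ✗
  (3.5, 2.5, 120°): beam 1 = 4.6587 ≠ 1.0000 ✗
  (3.5, 6.5, 150°): beam 1 = 4.6587 ≠ 1.0000 ✗
  …
  (2.5, 8.5, 165°): r_1=1.0000, r_2=0.5176, r_3=0.5774, r_4=1.5529, r_5=1.7321, r_6=5.7956, r_7=4.0415 — all match ✓
Unique over the lattice → pose = (2.5, 8.5, 165°).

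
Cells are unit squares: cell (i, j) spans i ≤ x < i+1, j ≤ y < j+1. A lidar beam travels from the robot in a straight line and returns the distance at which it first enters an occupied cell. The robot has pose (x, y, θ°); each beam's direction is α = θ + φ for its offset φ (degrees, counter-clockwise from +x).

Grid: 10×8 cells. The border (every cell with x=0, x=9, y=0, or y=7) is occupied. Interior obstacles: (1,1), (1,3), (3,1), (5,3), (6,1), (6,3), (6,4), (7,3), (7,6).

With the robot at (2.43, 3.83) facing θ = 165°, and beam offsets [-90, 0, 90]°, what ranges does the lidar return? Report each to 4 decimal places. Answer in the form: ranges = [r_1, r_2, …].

ranges = [3.2818, 0.4452, 1.8946]

beam 1: φ=-90°, α=75°
  dir = (cos 75°, sin 75°) = (0.2588, 0.9659); from cell (2,3)
  next x-line at t=2.2023, next y-line at t=0.1760; Δt_x=3.8637, Δt_y=1.0353
    y: enter (2,4) at t=0.1760
    y: enter (2,5) at t=1.2113
    x: enter (3,5) at t=2.2023
    y: enter (3,6) at t=2.2465
    y: enter (3,7) at t=3.2818 ← occupied
  → r_1 = 3.2818
beam 2: φ=0°, α=165°
  dir = (cos 165°, sin 165°) = (-0.9659, 0.2588); from cell (2,3)
  next x-line at t=0.4452, next y-line at t=0.6568; Δt_x=1.0353, Δt_y=3.8637
    x: enter (1,3) at t=0.4452 ← occupied
  → r_2 = 0.4452
beam 3: φ=90°, α=255°
  dir = (cos 255°, sin 255°) = (-0.2588, -0.9659); from cell (2,3)
  next x-line at t=1.6614, next y-line at t=0.8593; Δt_x=3.8637, Δt_y=1.0353
    y: enter (2,2) at t=0.8593
    x: enter (1,2) at t=1.6614
    y: enter (1,1) at t=1.8946 ← occupied
  → r_3 = 1.8946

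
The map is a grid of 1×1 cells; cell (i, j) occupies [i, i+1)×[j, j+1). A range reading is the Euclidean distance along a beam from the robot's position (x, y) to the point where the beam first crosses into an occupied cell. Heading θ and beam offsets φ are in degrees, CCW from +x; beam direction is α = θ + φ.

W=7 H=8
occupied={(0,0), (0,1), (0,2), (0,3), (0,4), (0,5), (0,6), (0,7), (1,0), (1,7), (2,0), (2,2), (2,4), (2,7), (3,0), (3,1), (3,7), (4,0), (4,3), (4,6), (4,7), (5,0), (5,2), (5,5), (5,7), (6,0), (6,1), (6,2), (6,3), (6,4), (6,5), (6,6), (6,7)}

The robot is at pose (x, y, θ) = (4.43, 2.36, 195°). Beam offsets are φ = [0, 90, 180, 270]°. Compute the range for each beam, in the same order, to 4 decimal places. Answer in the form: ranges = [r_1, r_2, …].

beam 1: φ=0°, α=195°
  cosα=-0.9659 sinα=-0.2588 | (4,2) | tMaxX 0.4452 tMaxY 1.3909 | tΔX 1.0353 tΔY 3.8637
    t=0.4452 [x] (3,2)
    t=1.3909 [y] (3,1) — stop
  → r_1 = 1.3909
beam 2: φ=90°, α=285°
  cosα=0.2588 sinα=-0.9659 | (4,2) | tMaxX 2.2023 tMaxY 0.3727 | tΔX 3.8637 tΔY 1.0353
    t=0.3727 [y] (4,1)
    t=1.4080 [y] (4,0) — stop
  → r_2 = 1.4080
beam 3: φ=180°, α=15°
  cosα=0.9659 sinα=0.2588 | (4,2) | tMaxX 0.5901 tMaxY 2.4728 | tΔX 1.0353 tΔY 3.8637
    t=0.5901 [x] (5,2) — stop
  → r_3 = 0.5901
beam 4: φ=270°, α=105°
  cosα=-0.2588 sinα=0.9659 | (4,2) | tMaxX 1.6614 tMaxY 0.6626 | tΔX 3.8637 tΔY 1.0353
    t=0.6626 [y] (4,3) — stop
  → r_4 = 0.6626

ranges = [1.3909, 1.4080, 0.5901, 0.6626]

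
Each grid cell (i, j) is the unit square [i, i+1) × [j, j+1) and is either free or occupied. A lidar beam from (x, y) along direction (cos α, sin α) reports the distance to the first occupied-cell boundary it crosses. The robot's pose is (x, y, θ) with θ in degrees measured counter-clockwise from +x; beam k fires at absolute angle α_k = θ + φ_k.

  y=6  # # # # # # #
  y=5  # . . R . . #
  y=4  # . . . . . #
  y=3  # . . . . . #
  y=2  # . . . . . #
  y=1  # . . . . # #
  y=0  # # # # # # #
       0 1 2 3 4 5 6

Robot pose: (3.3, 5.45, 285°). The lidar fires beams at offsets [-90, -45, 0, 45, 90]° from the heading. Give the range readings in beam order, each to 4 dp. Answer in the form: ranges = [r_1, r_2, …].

ranges = [2.3811, 4.6000, 4.6070, 3.1177, 2.1250]

beam 1: φ=-90°, α=195°
  d=(-0.9659,-0.2588)  start (3,5)  tX=0.3106 tY=1.7387  stride 1/|dx|=1.0353 1/|dy|=3.8637
    cross x-line → (2,5), t=0.3106
    cross x-line → (1,5), t=1.3459
    cross y-line → (1,4), t=1.7387
    cross x-line → (0,4), t=2.3811 (wall)
  → r_1 = 2.3811
beam 2: φ=-45°, α=240°
  d=(-0.5000,-0.8660)  start (3,5)  tX=0.6000 tY=0.5196  stride 1/|dx|=2.0000 1/|dy|=1.1547
    cross y-line → (3,4), t=0.5196
    cross x-line → (2,4), t=0.6000
    cross y-line → (2,3), t=1.6743
    cross x-line → (1,3), t=2.6000
    cross y-line → (1,2), t=2.8290
    cross y-line → (1,1), t=3.9837
    cross x-line → (0,1), t=4.6000 (wall)
  → r_2 = 4.6000
beam 3: φ=0°, α=285°
  d=(0.2588,-0.9659)  start (3,5)  tX=2.7046 tY=0.4659  stride 1/|dx|=3.8637 1/|dy|=1.0353
    cross y-line → (3,4), t=0.4659
    cross y-line → (3,3), t=1.5012
    cross y-line → (3,2), t=2.5364
    cross x-line → (4,2), t=2.7046
    cross y-line → (4,1), t=3.5717
    cross y-line → (4,0), t=4.6070 (wall)
  → r_3 = 4.6070
beam 4: φ=45°, α=330°
  d=(0.8660,-0.5000)  start (3,5)  tX=0.8083 tY=0.9000  stride 1/|dx|=1.1547 1/|dy|=2.0000
    cross x-line → (4,5), t=0.8083
    cross y-line → (4,4), t=0.9000
    cross x-line → (5,4), t=1.9630
    cross y-line → (5,3), t=2.9000
    cross x-line → (6,3), t=3.1177 (wall)
  → r_4 = 3.1177
beam 5: φ=90°, α=15°
  d=(0.9659,0.2588)  start (3,5)  tX=0.7247 tY=2.1250  stride 1/|dx|=1.0353 1/|dy|=3.8637
    cross x-line → (4,5), t=0.7247
    cross x-line → (5,5), t=1.7600
    cross y-line → (5,6), t=2.1250 (wall)
  → r_5 = 2.1250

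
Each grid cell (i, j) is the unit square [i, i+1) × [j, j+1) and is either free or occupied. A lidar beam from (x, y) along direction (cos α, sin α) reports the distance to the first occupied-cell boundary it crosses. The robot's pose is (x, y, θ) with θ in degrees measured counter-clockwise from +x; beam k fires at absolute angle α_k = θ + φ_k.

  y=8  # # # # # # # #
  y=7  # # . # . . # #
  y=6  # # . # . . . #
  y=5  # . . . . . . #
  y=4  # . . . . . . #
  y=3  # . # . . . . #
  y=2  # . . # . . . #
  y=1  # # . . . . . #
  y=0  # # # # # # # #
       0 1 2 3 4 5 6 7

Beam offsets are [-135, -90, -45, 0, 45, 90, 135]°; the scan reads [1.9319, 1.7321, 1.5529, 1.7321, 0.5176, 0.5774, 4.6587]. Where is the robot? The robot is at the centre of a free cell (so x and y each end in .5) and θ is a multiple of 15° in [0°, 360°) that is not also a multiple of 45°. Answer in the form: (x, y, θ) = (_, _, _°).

(x, y, θ) = (2.5, 4.5, 210°)

Candidates: 34 free-cell centres × 16 headings = 544 poses. Raycast each; keep the one whose scan matches to 4 dp.
  (2.5, 1.5, 240°): beam 1 = 1.5529 ≠ 1.9319 ✗
  (1.5, 4.5, 210°): beam 1 = 1.5529 ≠ 1.9319 ✗
  (2.5, 4.5, 300°): beam 1 = 1.5529 ≠ 1.9319 ✗
  (6.5, 1.5, 60°): beam 1 = 0.5176 ≠ 1.9319 ✗
  …
  (2.5, 4.5, 210°): r_1=1.9319, r_2=1.7321, r_3=1.5529, r_4=1.7321, r_5=0.5176, r_6=0.5774, r_7=4.6587 — all match ✓
No second candidate reproduces the full scan.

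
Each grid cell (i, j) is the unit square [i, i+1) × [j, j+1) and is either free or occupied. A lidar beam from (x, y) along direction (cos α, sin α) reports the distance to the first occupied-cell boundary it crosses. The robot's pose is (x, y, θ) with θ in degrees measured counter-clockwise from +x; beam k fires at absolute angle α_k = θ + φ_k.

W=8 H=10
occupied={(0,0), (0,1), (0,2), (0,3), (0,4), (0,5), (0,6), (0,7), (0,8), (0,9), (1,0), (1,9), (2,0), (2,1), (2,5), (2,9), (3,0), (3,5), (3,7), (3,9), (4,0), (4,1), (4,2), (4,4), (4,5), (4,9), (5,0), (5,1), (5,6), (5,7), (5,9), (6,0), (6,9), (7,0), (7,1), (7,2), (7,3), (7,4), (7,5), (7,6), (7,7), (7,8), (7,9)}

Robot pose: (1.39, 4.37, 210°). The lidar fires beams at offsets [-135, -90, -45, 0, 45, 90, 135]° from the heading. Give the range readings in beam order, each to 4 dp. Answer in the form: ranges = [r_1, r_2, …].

beam 1: φ=-135°, α=75°
  cosα=0.2588 sinα=0.9659 | (1,4) | tMaxX 2.3569 tMaxY 0.6522 | tΔX 3.8637 tΔY 1.0353
    t=0.6522 [y] (1,5)
    t=1.6875 [y] (1,6)
    t=2.3569 [x] (2,6)
    t=2.7228 [y] (2,7)
    t=3.7581 [y] (2,8)
    t=4.7933 [y] (2,9) — stop
  → r_1 = 4.7933
beam 2: φ=-90°, α=120°
  cosα=-0.5000 sinα=0.8660 | (1,4) | tMaxX 0.7800 tMaxY 0.7275 | tΔX 2.0000 tΔY 1.1547
    t=0.7275 [y] (1,5)
    t=0.7800 [x] (0,5) — stop
  → r_2 = 0.7800
beam 3: φ=-45°, α=165°
  cosα=-0.9659 sinα=0.2588 | (1,4) | tMaxX 0.4038 tMaxY 2.4341 | tΔX 1.0353 tΔY 3.8637
    t=0.4038 [x] (0,4) — stop
  → r_3 = 0.4038
beam 4: φ=0°, α=210°
  cosα=-0.8660 sinα=-0.5000 | (1,4) | tMaxX 0.4503 tMaxY 0.7400 | tΔX 1.1547 tΔY 2.0000
    t=0.4503 [x] (0,4) — stop
  → r_4 = 0.4503
beam 5: φ=45°, α=255°
  cosα=-0.2588 sinα=-0.9659 | (1,4) | tMaxX 1.5068 tMaxY 0.3831 | tΔX 3.8637 tΔY 1.0353
    t=0.3831 [y] (1,3)
    t=1.4183 [y] (1,2)
    t=1.5068 [x] (0,2) — stop
  → r_5 = 1.5068
beam 6: φ=90°, α=300°
  cosα=0.5000 sinα=-0.8660 | (1,4) | tMaxX 1.2200 tMaxY 0.4272 | tΔX 2.0000 tΔY 1.1547
    t=0.4272 [y] (1,3)
    t=1.2200 [x] (2,3)
    t=1.5819 [y] (2,2)
    t=2.7366 [y] (2,1) — stop
  → r_6 = 2.7366
beam 7: φ=135°, α=345°
  cosα=0.9659 sinα=-0.2588 | (1,4) | tMaxX 0.6315 tMaxY 1.4296 | tΔX 1.0353 tΔY 3.8637
    t=0.6315 [x] (2,4)
    t=1.4296 [y] (2,3)
    t=1.6668 [x] (3,3)
    t=2.7021 [x] (4,3)
    t=3.7373 [x] (5,3)
    t=4.7726 [x] (6,3)
    t=5.2933 [y] (6,2)
    t=5.8079 [x] (7,2) — stop
  → r_7 = 5.8079

ranges = [4.7933, 0.7800, 0.4038, 0.4503, 1.5068, 2.7366, 5.8079]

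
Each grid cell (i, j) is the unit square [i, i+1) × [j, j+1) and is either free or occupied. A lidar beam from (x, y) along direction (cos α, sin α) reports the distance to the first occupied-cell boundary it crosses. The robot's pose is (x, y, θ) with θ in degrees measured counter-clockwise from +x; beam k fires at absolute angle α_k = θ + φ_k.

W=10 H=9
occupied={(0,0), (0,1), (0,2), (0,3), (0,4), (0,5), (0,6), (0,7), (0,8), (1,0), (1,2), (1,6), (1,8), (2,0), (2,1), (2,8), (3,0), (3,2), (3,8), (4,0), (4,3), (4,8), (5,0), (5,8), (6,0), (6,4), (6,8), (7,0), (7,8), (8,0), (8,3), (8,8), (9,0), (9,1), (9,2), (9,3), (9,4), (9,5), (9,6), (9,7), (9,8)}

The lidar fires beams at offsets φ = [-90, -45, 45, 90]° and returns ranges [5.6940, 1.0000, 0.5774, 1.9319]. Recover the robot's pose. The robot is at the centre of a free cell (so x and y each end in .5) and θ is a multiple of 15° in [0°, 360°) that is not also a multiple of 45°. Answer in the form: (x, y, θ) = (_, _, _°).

Candidates: 49 free-cell centres × 16 headings = 784 poses. Raycast each; keep the one whose scan matches to 4 dp.
  (2.5, 6.5, 345°): beam 1 = 3.6235 ≠ 5.6940 ✗
  (6.5, 3.5, 105°): beam 1 = 1.5529 ≠ 5.6940 ✗
  (1.5, 5.5, 240°): beam 1 = 0.5774 ≠ 5.6940 ✗
  (2.5, 6.5, 15°): beam 1 = 3.6235 ≠ 5.6940 ✗
  …
  (3.5, 7.5, 75°): r_1=5.6940, r_2=1.0000, r_3=0.5774, r_4=1.9319 — all match ✓
Only this pose fits every beam.

(x, y, θ) = (3.5, 7.5, 75°)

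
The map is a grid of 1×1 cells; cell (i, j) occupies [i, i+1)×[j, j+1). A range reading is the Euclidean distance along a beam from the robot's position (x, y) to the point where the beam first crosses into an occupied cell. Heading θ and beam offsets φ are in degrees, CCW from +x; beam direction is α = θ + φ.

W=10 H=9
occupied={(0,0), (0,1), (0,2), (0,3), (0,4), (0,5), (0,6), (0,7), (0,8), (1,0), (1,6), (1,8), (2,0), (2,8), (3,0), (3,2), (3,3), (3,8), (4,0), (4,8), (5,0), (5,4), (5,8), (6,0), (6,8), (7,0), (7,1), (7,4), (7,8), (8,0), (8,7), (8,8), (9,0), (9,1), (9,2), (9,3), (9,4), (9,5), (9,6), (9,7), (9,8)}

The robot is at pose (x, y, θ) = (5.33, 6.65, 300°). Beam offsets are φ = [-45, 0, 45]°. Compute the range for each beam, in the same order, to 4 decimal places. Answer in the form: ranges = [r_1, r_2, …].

ranges = [5.8493, 6.5241, 3.7995]

beam 1: φ=-45°, α=255°
  dir = (cos 255°, sin 255°) = (-0.2588, -0.9659); from cell (5,6)
  next x-line at t=1.2750, next y-line at t=0.6729; Δt_x=3.8637, Δt_y=1.0353
    y: enter (5,5) at t=0.6729
    x: enter (4,5) at t=1.2750
    y: enter (4,4) at t=1.7082
    y: enter (4,3) at t=2.7435
    y: enter (4,2) at t=3.7788
    y: enter (4,1) at t=4.8140
    x: enter (3,1) at t=5.1387
    y: enter (3,0) at t=5.8493 ← occupied
  → r_1 = 5.8493
beam 2: φ=0°, α=300°
  dir = (cos 300°, sin 300°) = (0.5000, -0.8660); from cell (5,6)
  next x-line at t=1.3400, next y-line at t=0.7506; Δt_x=2.0000, Δt_y=1.1547
    y: enter (5,5) at t=0.7506
    x: enter (6,5) at t=1.3400
    y: enter (6,4) at t=1.9053
    y: enter (6,3) at t=3.0600
    x: enter (7,3) at t=3.3400
    y: enter (7,2) at t=4.2147
    x: enter (8,2) at t=5.3400
    y: enter (8,1) at t=5.3694
    y: enter (8,0) at t=6.5241 ← occupied
  → r_2 = 6.5241
beam 3: φ=45°, α=345°
  dir = (cos 345°, sin 345°) = (0.9659, -0.2588); from cell (5,6)
  next x-line at t=0.6936, next y-line at t=2.5114; Δt_x=1.0353, Δt_y=3.8637
    x: enter (6,6) at t=0.6936
    x: enter (7,6) at t=1.7289
    y: enter (7,5) at t=2.5114
    x: enter (8,5) at t=2.7642
    x: enter (9,5) at t=3.7995 ← occupied
  → r_3 = 3.7995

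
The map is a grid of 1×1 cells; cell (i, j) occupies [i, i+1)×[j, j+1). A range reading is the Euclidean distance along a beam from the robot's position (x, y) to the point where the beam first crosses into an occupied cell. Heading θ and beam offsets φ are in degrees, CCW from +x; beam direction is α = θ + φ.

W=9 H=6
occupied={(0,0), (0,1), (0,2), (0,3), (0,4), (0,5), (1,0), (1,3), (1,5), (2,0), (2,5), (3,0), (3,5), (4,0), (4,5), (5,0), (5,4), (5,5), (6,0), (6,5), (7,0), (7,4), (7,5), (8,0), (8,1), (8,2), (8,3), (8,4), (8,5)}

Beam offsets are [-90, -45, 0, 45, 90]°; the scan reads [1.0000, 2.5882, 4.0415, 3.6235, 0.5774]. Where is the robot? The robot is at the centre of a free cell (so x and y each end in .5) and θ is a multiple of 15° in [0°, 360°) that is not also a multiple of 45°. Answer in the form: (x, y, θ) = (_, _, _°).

Enumerate (i+0.5, j+0.5, θ) over the 25 free cells and 16 admissible headings. For each, cast all 5 beams and compare to the given ranges.
  (2.5, 3.5, 30°): beam 1 = 2.8868 ≠ 1.0000 ✗
  (4.5, 1.5, 285°): beam 1 = 1.9319 ≠ 1.0000 ✗
  (1.5, 2.5, 345°): beam 1 = 1.5529 ≠ 1.0000 ✗
  (6.5, 3.5, 255°): beam 1 = 5.6940 ≠ 1.0000 ✗
  (5.5, 1.5, 150°): beam 1 = 3.0000 ≠ 1.0000 ✗
  …
  (4.5, 4.5, 240°): r_1=1.0000, r_2=2.5882, r_3=4.0415, r_4=3.6235, r_5=0.5774 — all match ✓
No second candidate reproduces the full scan.

(x, y, θ) = (4.5, 4.5, 240°)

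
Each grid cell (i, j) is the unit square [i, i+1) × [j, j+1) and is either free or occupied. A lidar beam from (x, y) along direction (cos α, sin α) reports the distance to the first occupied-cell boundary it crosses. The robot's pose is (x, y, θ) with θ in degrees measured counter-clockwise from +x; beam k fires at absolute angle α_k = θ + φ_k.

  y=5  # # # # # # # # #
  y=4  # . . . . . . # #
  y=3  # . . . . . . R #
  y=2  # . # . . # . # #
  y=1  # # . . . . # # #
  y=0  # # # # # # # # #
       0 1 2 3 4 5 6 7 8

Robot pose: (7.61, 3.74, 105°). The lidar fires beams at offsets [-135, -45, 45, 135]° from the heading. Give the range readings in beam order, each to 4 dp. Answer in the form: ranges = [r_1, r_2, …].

ranges = [0.4503, 0.3002, 0.5200, 0.8545]

beam 1: φ=-135°, α=330°
  d=(0.8660,-0.5000)  start (7,3)  tX=0.4503 tY=1.4800  stride 1/|dx|=1.1547 1/|dy|=2.0000
    cross x-line → (8,3), t=0.4503 (wall)
  → r_1 = 0.4503
beam 2: φ=-45°, α=60°
  d=(0.5000,0.8660)  start (7,3)  tX=0.7800 tY=0.3002  stride 1/|dx|=2.0000 1/|dy|=1.1547
    cross y-line → (7,4), t=0.3002 (wall)
  → r_2 = 0.3002
beam 3: φ=45°, α=150°
  d=(-0.8660,0.5000)  start (7,3)  tX=0.7044 tY=0.5200  stride 1/|dx|=1.1547 1/|dy|=2.0000
    cross y-line → (7,4), t=0.5200 (wall)
  → r_3 = 0.5200
beam 4: φ=135°, α=240°
  d=(-0.5000,-0.8660)  start (7,3)  tX=1.2200 tY=0.8545  stride 1/|dx|=2.0000 1/|dy|=1.1547
    cross y-line → (7,2), t=0.8545 (wall)
  → r_4 = 0.8545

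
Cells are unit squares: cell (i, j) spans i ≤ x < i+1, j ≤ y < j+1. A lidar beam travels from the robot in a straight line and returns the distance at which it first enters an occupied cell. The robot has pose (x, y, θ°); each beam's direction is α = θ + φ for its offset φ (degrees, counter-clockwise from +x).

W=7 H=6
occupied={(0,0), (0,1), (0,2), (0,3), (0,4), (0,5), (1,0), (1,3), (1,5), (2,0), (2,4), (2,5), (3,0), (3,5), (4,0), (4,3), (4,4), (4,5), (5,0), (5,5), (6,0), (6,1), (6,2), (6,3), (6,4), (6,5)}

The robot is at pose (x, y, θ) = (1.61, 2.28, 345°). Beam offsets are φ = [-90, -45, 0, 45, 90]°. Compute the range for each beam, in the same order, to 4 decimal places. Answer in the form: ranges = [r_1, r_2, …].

beam 1: φ=-90°, α=255°
  cosα=-0.2588 sinα=-0.9659 | (1,2) | tMaxX 2.3569 tMaxY 0.2899 | tΔX 3.8637 tΔY 1.0353
    t=0.2899 [y] (1,1)
    t=1.3252 [y] (1,0) — stop
  → r_1 = 1.3252
beam 2: φ=-45°, α=300°
  cosα=0.5000 sinα=-0.8660 | (1,2) | tMaxX 0.7800 tMaxY 0.3233 | tΔX 2.0000 tΔY 1.1547
    t=0.3233 [y] (1,1)
    t=0.7800 [x] (2,1)
    t=1.4780 [y] (2,0) — stop
  → r_2 = 1.4780
beam 3: φ=0°, α=345°
  cosα=0.9659 sinα=-0.2588 | (1,2) | tMaxX 0.4038 tMaxY 1.0818 | tΔX 1.0353 tΔY 3.8637
    t=0.4038 [x] (2,2)
    t=1.0818 [y] (2,1)
    t=1.4390 [x] (3,1)
    t=2.4743 [x] (4,1)
    t=3.5096 [x] (5,1)
    t=4.5449 [x] (6,1) — stop
  → r_3 = 4.5449
beam 4: φ=45°, α=30°
  cosα=0.8660 sinα=0.5000 | (1,2) | tMaxX 0.4503 tMaxY 1.4400 | tΔX 1.1547 tΔY 2.0000
    t=0.4503 [x] (2,2)
    t=1.4400 [y] (2,3)
    t=1.6050 [x] (3,3)
    t=2.7597 [x] (4,3) — stop
  → r_4 = 2.7597
beam 5: φ=90°, α=75°
  cosα=0.2588 sinα=0.9659 | (1,2) | tMaxX 1.5068 tMaxY 0.7454 | tΔX 3.8637 tΔY 1.0353
    t=0.7454 [y] (1,3) — stop
  → r_5 = 0.7454

ranges = [1.3252, 1.4780, 4.5449, 2.7597, 0.7454]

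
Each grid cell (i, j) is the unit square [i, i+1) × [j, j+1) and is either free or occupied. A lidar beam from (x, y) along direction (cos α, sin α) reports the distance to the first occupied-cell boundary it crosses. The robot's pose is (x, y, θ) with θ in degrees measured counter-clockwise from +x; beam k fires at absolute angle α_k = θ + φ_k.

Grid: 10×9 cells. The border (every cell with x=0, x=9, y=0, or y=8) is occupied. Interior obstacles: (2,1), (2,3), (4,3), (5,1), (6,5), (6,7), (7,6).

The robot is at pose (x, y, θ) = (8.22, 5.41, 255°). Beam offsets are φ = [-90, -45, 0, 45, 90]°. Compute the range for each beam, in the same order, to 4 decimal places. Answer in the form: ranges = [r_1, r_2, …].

ranges = [1.2630, 3.7181, 4.5656, 1.5600, 0.8075]

beam 1: φ=-90°, α=165°
  dir = (cos 165°, sin 165°) = (-0.9659, 0.2588); from cell (8,5)
  next x-line at t=0.2278, next y-line at t=2.2796; Δt_x=1.0353, Δt_y=3.8637
    x: enter (7,5) at t=0.2278
    x: enter (6,5) at t=1.2630 ← occupied
  → r_1 = 1.2630
beam 2: φ=-45°, α=210°
  dir = (cos 210°, sin 210°) = (-0.8660, -0.5000); from cell (8,5)
  next x-line at t=0.2540, next y-line at t=0.8200; Δt_x=1.1547, Δt_y=2.0000
    x: enter (7,5) at t=0.2540
    y: enter (7,4) at t=0.8200
    x: enter (6,4) at t=1.4087
    x: enter (5,4) at t=2.5634
    y: enter (5,3) at t=2.8200
    x: enter (4,3) at t=3.7181 ← occupied
  → r_2 = 3.7181
beam 3: φ=0°, α=255°
  dir = (cos 255°, sin 255°) = (-0.2588, -0.9659); from cell (8,5)
  next x-line at t=0.8500, next y-line at t=0.4245; Δt_x=3.8637, Δt_y=1.0353
    y: enter (8,4) at t=0.4245
    x: enter (7,4) at t=0.8500
    y: enter (7,3) at t=1.4597
    y: enter (7,2) at t=2.4950
    y: enter (7,1) at t=3.5303
    y: enter (7,0) at t=4.5656 ← occupied
  → r_3 = 4.5656
beam 4: φ=45°, α=300°
  dir = (cos 300°, sin 300°) = (0.5000, -0.8660); from cell (8,5)
  next x-line at t=1.5600, next y-line at t=0.4734; Δt_x=2.0000, Δt_y=1.1547
    y: enter (8,4) at t=0.4734
    x: enter (9,4) at t=1.5600 ← occupied
  → r_4 = 1.5600
beam 5: φ=90°, α=345°
  dir = (cos 345°, sin 345°) = (0.9659, -0.2588); from cell (8,5)
  next x-line at t=0.8075, next y-line at t=1.5841; Δt_x=1.0353, Δt_y=3.8637
    x: enter (9,5) at t=0.8075 ← occupied
  → r_5 = 0.8075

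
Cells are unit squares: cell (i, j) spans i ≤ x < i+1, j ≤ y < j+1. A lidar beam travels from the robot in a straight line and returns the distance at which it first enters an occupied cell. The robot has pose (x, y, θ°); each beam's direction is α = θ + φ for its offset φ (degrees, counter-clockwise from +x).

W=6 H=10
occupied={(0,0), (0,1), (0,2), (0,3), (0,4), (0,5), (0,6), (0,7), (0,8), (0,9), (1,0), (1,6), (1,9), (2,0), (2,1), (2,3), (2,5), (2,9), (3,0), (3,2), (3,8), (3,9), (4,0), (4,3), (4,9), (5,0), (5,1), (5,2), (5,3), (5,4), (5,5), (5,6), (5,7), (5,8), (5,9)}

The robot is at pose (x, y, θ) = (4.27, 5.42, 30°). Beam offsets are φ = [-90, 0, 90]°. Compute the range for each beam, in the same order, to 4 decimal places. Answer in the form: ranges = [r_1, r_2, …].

ranges = [1.4600, 0.8429, 4.1338]

beam 1: φ=-90°, α=300°
  direction (0.5000, -0.8660); cell (4,5); t to first gridline: x 1.4600, y 0.4850 (then +2.0000 / +1.1547)
    (4,4) via y @ 0.4850
    (5,4) via x @ 1.4600  # hit
  → r_1 = 1.4600
beam 2: φ=0°, α=30°
  direction (0.8660, 0.5000); cell (4,5); t to first gridline: x 0.8429, y 1.1600 (then +1.1547 / +2.0000)
    (5,5) via x @ 0.8429  # hit
  → r_2 = 0.8429
beam 3: φ=90°, α=120°
  direction (-0.5000, 0.8660); cell (4,5); t to first gridline: x 0.5400, y 0.6697 (then +2.0000 / +1.1547)
    (3,5) via x @ 0.5400
    (3,6) via y @ 0.6697
    (3,7) via y @ 1.8244
    (2,7) via x @ 2.5400
    (2,8) via y @ 2.9791
    (2,9) via y @ 4.1338  # hit
  → r_3 = 4.1338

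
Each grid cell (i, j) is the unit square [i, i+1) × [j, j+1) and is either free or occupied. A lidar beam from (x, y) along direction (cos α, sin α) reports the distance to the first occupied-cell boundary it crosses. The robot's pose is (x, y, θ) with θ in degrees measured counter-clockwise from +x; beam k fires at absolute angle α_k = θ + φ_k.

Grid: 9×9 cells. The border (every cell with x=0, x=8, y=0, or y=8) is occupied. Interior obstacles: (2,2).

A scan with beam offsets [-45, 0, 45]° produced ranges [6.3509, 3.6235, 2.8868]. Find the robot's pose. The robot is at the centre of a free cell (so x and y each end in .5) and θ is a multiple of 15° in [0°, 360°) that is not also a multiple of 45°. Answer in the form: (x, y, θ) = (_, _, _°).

Enumerate (i+0.5, j+0.5, θ) over the 48 free cells and 16 admissible headings. For each, cast all 3 beams and compare to the given ranges.
  (1.5, 3.5, 195°): beam 1 = 0.5774 ≠ 6.3509 ✗
  (7.5, 4.5, 285°): beam 1 = 4.0415 ≠ 6.3509 ✗
  (5.5, 3.5, 150°): beam 1 = 4.6587 ≠ 6.3509 ✗
  …
  (6.5, 3.5, 195°): r_1=6.3509, r_2=3.6235, r_3=2.8868 — all match ✓
Unique over the lattice → pose = (6.5, 3.5, 195°).

(x, y, θ) = (6.5, 3.5, 195°)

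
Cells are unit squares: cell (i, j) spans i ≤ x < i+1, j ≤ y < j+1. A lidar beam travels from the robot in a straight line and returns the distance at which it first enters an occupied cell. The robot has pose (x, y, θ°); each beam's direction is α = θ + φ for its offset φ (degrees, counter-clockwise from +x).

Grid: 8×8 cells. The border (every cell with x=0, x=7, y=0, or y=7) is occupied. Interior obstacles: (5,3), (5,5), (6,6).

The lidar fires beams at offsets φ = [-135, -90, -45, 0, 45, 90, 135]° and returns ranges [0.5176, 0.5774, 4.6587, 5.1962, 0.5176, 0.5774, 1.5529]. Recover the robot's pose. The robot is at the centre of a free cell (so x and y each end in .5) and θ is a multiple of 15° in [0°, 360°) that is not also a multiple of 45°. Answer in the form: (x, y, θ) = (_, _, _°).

(x, y, θ) = (5.5, 4.5, 210°)

The pose lattice has 33·16 = 528 candidates. Test each by forward raycasting.
  (4.5, 3.5, 150°): beam 2 = 1.7321 ≠ 0.5774 ✗
  (3.5, 3.5, 210°): beam 1 = 3.6235 ≠ 0.5176 ✗
  (2.5, 3.5, 195°): beam 1 = 4.0415 ≠ 0.5176 ✗
  (1.5, 5.5, 30°): beam 1 = 1.9319 ≠ 0.5176 ✗
  …
  (5.5, 4.5, 210°): r_1=0.5176, r_2=0.5774, r_3=4.6587, r_4=5.1962, r_5=0.5176, r_6=0.5774, r_7=1.5529 — all match ✓
Only this pose fits every beam.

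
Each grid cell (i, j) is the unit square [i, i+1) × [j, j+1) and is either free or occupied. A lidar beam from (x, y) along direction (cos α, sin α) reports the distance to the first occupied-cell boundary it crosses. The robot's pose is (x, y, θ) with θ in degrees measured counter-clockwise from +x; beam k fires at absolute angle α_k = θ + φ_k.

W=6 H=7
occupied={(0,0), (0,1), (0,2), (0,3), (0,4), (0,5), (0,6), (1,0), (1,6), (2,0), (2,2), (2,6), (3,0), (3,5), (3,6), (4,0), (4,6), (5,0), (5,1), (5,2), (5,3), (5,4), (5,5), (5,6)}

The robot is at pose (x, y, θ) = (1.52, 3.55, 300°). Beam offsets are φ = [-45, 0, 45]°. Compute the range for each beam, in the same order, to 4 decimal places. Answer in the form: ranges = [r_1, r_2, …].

beam 1: φ=-45°, α=255°
  direction (-0.2588, -0.9659); cell (1,3); t to first gridline: x 2.0091, y 0.5694 (then +3.8637 / +1.0353)
    (1,2) via y @ 0.5694
    (1,1) via y @ 1.6047
    (0,1) via x @ 2.0091  # hit
  → r_1 = 2.0091
beam 2: φ=0°, α=300°
  direction (0.5000, -0.8660); cell (1,3); t to first gridline: x 0.9600, y 0.6351 (then +2.0000 / +1.1547)
    (1,2) via y @ 0.6351
    (2,2) via x @ 0.9600  # hit
  → r_2 = 0.9600
beam 3: φ=45°, α=345°
  direction (0.9659, -0.2588); cell (1,3); t to first gridline: x 0.4969, y 2.1250 (then +1.0353 / +3.8637)
    (2,3) via x @ 0.4969
    (3,3) via x @ 1.5322
    (3,2) via y @ 2.1250
    (4,2) via x @ 2.5675
    (5,2) via x @ 3.6028  # hit
  → r_3 = 3.6028

ranges = [2.0091, 0.9600, 3.6028]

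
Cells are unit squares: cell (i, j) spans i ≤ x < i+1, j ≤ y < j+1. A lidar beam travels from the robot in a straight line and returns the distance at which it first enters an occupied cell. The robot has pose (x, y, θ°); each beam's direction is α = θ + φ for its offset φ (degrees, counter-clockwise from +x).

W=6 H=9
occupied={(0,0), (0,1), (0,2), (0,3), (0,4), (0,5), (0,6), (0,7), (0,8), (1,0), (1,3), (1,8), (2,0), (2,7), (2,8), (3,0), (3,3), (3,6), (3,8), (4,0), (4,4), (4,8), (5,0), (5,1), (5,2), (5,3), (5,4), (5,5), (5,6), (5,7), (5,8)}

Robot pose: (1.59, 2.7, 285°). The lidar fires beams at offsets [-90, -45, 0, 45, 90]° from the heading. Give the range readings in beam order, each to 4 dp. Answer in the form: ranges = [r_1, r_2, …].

beam 1: φ=-90°, α=195°
  dir = (cos 195°, sin 195°) = (-0.9659, -0.2588); from cell (1,2)
  next x-line at t=0.6108, next y-line at t=2.7046; Δt_x=1.0353, Δt_y=3.8637
    x: enter (0,2) at t=0.6108 ← occupied
  → r_1 = 0.6108
beam 2: φ=-45°, α=240°
  dir = (cos 240°, sin 240°) = (-0.5000, -0.8660); from cell (1,2)
  next x-line at t=1.1800, next y-line at t=0.8083; Δt_x=2.0000, Δt_y=1.1547
    y: enter (1,1) at t=0.8083
    x: enter (0,1) at t=1.1800 ← occupied
  → r_2 = 1.1800
beam 3: φ=0°, α=285°
  dir = (cos 285°, sin 285°) = (0.2588, -0.9659); from cell (1,2)
  next x-line at t=1.5841, next y-line at t=0.7247; Δt_x=3.8637, Δt_y=1.0353
    y: enter (1,1) at t=0.7247
    x: enter (2,1) at t=1.5841
    y: enter (2,0) at t=1.7600 ← occupied
  → r_3 = 1.7600
beam 4: φ=45°, α=330°
  dir = (cos 330°, sin 330°) = (0.8660, -0.5000); from cell (1,2)
  next x-line at t=0.4734, next y-line at t=1.4000; Δt_x=1.1547, Δt_y=2.0000
    x: enter (2,2) at t=0.4734
    y: enter (2,1) at t=1.4000
    x: enter (3,1) at t=1.6281
    x: enter (4,1) at t=2.7828
    y: enter (4,0) at t=3.4000 ← occupied
  → r_4 = 3.4000
beam 5: φ=90°, α=15°
  dir = (cos 15°, sin 15°) = (0.9659, 0.2588); from cell (1,2)
  next x-line at t=0.4245, next y-line at t=1.1591; Δt_x=1.0353, Δt_y=3.8637
    x: enter (2,2) at t=0.4245
    y: enter (2,3) at t=1.1591
    x: enter (3,3) at t=1.4597 ← occupied
  → r_5 = 1.4597

ranges = [0.6108, 1.1800, 1.7600, 3.4000, 1.4597]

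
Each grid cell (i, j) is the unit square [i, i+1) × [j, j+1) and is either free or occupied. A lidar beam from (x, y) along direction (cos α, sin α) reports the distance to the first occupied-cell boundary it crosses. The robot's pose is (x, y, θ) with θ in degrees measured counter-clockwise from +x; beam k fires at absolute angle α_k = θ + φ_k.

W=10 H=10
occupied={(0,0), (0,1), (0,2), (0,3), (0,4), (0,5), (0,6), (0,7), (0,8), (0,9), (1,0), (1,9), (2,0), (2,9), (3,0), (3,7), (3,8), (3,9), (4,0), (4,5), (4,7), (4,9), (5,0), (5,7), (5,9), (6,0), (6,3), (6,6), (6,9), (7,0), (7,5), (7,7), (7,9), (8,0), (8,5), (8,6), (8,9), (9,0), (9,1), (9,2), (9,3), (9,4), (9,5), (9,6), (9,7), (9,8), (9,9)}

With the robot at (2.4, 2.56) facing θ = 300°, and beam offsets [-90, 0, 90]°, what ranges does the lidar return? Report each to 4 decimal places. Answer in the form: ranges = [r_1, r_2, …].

beam 1: φ=-90°, α=210°
  d=(-0.8660,-0.5000)  start (2,2)  tX=0.4619 tY=1.1200  stride 1/|dx|=1.1547 1/|dy|=2.0000
    cross x-line → (1,2), t=0.4619
    cross y-line → (1,1), t=1.1200
    cross x-line → (0,1), t=1.6166 (wall)
  → r_1 = 1.6166
beam 2: φ=0°, α=300°
  d=(0.5000,-0.8660)  start (2,2)  tX=1.2000 tY=0.6466  stride 1/|dx|=2.0000 1/|dy|=1.1547
    cross y-line → (2,1), t=0.6466
    cross x-line → (3,1), t=1.2000
    cross y-line → (3,0), t=1.8013 (wall)
  → r_2 = 1.8013
beam 3: φ=90°, α=30°
  d=(0.8660,0.5000)  start (2,2)  tX=0.6928 tY=0.8800  stride 1/|dx|=1.1547 1/|dy|=2.0000
    cross x-line → (3,2), t=0.6928
    cross y-line → (3,3), t=0.8800
    cross x-line → (4,3), t=1.8475
    cross y-line → (4,4), t=2.8800
    cross x-line → (5,4), t=3.0022
    cross x-line → (6,4), t=4.1569
    cross y-line → (6,5), t=4.8800
    cross x-line → (7,5), t=5.3116 (wall)
  → r_3 = 5.3116

ranges = [1.6166, 1.8013, 5.3116]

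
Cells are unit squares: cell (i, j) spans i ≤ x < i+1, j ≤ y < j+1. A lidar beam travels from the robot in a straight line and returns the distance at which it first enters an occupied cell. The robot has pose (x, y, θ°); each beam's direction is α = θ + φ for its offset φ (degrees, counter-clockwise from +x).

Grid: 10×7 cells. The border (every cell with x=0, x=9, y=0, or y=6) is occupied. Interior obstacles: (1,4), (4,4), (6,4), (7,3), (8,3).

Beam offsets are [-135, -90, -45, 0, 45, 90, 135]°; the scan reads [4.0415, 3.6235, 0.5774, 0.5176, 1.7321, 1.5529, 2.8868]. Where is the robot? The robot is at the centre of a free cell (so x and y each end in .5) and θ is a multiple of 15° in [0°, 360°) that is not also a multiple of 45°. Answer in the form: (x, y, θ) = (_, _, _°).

(x, y, θ) = (3.5, 4.5, 15°)

Candidates: 35 free-cell centres × 16 headings = 560 poses. Raycast each; keep the one whose scan matches to 4 dp.
  (6.5, 5.5, 30°): beam 1 = 0.5176 ≠ 4.0415 ✗
  (5.5, 1.5, 30°): beam 1 = 0.5176 ≠ 4.0415 ✗
  (8.5, 1.5, 60°): beam 1 = 0.5176 ≠ 4.0415 ✗
  (3.5, 5.5, 330°): beam 1 = 1.9319 ≠ 4.0415 ✗
  …
  (3.5, 4.5, 15°): r_1=4.0415, r_2=3.6235, r_3=0.5774, r_4=0.5176, r_5=1.7321, r_6=1.5529, r_7=2.8868 — all match ✓
Unique over the lattice → pose = (3.5, 4.5, 15°).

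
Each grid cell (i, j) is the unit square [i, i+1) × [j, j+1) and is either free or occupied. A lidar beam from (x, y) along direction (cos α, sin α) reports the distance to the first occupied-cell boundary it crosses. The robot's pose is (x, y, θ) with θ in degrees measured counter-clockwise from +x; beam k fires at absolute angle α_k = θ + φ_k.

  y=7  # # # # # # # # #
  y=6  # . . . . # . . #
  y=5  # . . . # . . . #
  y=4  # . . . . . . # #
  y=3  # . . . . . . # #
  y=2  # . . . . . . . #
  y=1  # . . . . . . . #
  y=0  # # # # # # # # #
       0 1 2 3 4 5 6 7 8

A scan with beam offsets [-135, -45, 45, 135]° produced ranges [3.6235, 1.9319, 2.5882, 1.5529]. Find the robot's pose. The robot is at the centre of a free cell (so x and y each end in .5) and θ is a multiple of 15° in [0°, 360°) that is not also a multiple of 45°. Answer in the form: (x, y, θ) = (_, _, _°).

Enumerate (i+0.5, j+0.5, θ) over the 38 free cells and 16 admissible headings. For each, cast all 4 beams and compare to the given ranges.
  (3.5, 3.5, 300°): beam 1 = 2.5882 ≠ 3.6235 ✗
  (3.5, 2.5, 60°): beam 1 = 1.5529 ≠ 3.6235 ✗
  (1.5, 3.5, 60°): beam 1 = 2.5882 ≠ 3.6235 ✗
  (6.5, 3.5, 300°): beam 1 = 5.6940 ≠ 3.6235 ✗
  …
  (2.5, 4.5, 60°): r_1=3.6235, r_2=1.9319, r_3=2.5882, r_4=1.5529 — all match ✓
No second candidate reproduces the full scan.

(x, y, θ) = (2.5, 4.5, 60°)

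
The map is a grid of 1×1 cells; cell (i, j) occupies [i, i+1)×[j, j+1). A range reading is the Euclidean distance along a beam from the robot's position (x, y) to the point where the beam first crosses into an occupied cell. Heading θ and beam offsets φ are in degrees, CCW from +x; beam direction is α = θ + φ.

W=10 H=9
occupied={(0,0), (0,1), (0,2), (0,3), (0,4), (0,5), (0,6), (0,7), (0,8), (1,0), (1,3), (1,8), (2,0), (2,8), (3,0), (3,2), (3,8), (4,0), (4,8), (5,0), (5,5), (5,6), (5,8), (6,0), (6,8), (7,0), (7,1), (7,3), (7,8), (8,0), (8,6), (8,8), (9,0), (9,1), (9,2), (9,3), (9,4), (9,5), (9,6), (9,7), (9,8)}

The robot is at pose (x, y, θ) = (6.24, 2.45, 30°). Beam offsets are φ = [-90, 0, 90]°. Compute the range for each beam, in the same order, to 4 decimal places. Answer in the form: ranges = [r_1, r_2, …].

beam 1: φ=-90°, α=300°
  d=(0.5000,-0.8660)  start (6,2)  tX=1.5200 tY=0.5196  stride 1/|dx|=2.0000 1/|dy|=1.1547
    cross y-line → (6,1), t=0.5196
    cross x-line → (7,1), t=1.5200 (wall)
  → r_1 = 1.5200
beam 2: φ=0°, α=30°
  d=(0.8660,0.5000)  start (6,2)  tX=0.8776 tY=1.1000  stride 1/|dx|=1.1547 1/|dy|=2.0000
    cross x-line → (7,2), t=0.8776
    cross y-line → (7,3), t=1.1000 (wall)
  → r_2 = 1.1000
beam 3: φ=90°, α=120°
  d=(-0.5000,0.8660)  start (6,2)  tX=0.4800 tY=0.6351  stride 1/|dx|=2.0000 1/|dy|=1.1547
    cross x-line → (5,2), t=0.4800
    cross y-line → (5,3), t=0.6351
    cross y-line → (5,4), t=1.7898
    cross x-line → (4,4), t=2.4800
    cross y-line → (4,5), t=2.9445
    cross y-line → (4,6), t=4.0992
    cross x-line → (3,6), t=4.4800
    cross y-line → (3,7), t=5.2539
    cross y-line → (3,8), t=6.4086 (wall)
  → r_3 = 6.4086

ranges = [1.5200, 1.1000, 6.4086]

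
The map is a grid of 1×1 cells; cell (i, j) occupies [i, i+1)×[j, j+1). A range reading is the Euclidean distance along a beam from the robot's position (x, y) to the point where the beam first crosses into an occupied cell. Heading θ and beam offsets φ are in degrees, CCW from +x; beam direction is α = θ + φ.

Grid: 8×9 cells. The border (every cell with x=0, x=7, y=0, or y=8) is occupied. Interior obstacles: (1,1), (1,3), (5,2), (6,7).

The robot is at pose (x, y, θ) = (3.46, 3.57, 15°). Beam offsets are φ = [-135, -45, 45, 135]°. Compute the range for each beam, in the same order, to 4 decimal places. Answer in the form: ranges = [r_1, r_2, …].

beam 1: φ=-135°, α=240°
  dir = (cos 240°, sin 240°) = (-0.5000, -0.8660); from cell (3,3)
  next x-line at t=0.9200, next y-line at t=0.6582; Δt_x=2.0000, Δt_y=1.1547
    y: enter (3,2) at t=0.6582
    x: enter (2,2) at t=0.9200
    y: enter (2,1) at t=1.8129
    x: enter (1,1) at t=2.9200 ← occupied
  → r_1 = 2.9200
beam 2: φ=-45°, α=330°
  dir = (cos 330°, sin 330°) = (0.8660, -0.5000); from cell (3,3)
  next x-line at t=0.6235, next y-line at t=1.1400; Δt_x=1.1547, Δt_y=2.0000
    x: enter (4,3) at t=0.6235
    y: enter (4,2) at t=1.1400
    x: enter (5,2) at t=1.7782 ← occupied
  → r_2 = 1.7782
beam 3: φ=45°, α=60°
  dir = (cos 60°, sin 60°) = (0.5000, 0.8660); from cell (3,3)
  next x-line at t=1.0800, next y-line at t=0.4965; Δt_x=2.0000, Δt_y=1.1547
    y: enter (3,4) at t=0.4965
    x: enter (4,4) at t=1.0800
    y: enter (4,5) at t=1.6512
    y: enter (4,6) at t=2.8059
    x: enter (5,6) at t=3.0800
    y: enter (5,7) at t=3.9606
    x: enter (6,7) at t=5.0800 ← occupied
  → r_3 = 5.0800
beam 4: φ=135°, α=150°
  dir = (cos 150°, sin 150°) = (-0.8660, 0.5000); from cell (3,3)
  next x-line at t=0.5312, next y-line at t=0.8600; Δt_x=1.1547, Δt_y=2.0000
    x: enter (2,3) at t=0.5312
    y: enter (2,4) at t=0.8600
    x: enter (1,4) at t=1.6859
    x: enter (0,4) at t=2.8406 ← occupied
  → r_4 = 2.8406

ranges = [2.9200, 1.7782, 5.0800, 2.8406]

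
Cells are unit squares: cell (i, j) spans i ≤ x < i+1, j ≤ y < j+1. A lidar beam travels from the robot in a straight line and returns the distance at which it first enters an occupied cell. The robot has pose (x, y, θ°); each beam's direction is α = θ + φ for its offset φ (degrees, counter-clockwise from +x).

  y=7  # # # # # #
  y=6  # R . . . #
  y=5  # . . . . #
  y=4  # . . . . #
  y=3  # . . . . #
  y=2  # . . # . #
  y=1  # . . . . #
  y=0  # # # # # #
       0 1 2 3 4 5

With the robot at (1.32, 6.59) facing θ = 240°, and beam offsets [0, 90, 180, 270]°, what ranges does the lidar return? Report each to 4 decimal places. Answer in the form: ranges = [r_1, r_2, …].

beam 1: φ=0°, α=240°
  dir = (cos 240°, sin 240°) = (-0.5000, -0.8660); from cell (1,6)
  next x-line at t=0.6400, next y-line at t=0.6813; Δt_x=2.0000, Δt_y=1.1547
    x: enter (0,6) at t=0.6400 ← occupied
  → r_1 = 0.6400
beam 2: φ=90°, α=330°
  dir = (cos 330°, sin 330°) = (0.8660, -0.5000); from cell (1,6)
  next x-line at t=0.7852, next y-line at t=1.1800; Δt_x=1.1547, Δt_y=2.0000
    x: enter (2,6) at t=0.7852
    y: enter (2,5) at t=1.1800
    x: enter (3,5) at t=1.9399
    x: enter (4,5) at t=3.0946
    y: enter (4,4) at t=3.1800
    x: enter (5,4) at t=4.2493 ← occupied
  → r_2 = 4.2493
beam 3: φ=180°, α=60°
  dir = (cos 60°, sin 60°) = (0.5000, 0.8660); from cell (1,6)
  next x-line at t=1.3600, next y-line at t=0.4734; Δt_x=2.0000, Δt_y=1.1547
    y: enter (1,7) at t=0.4734 ← occupied
  → r_3 = 0.4734
beam 4: φ=270°, α=150°
  dir = (cos 150°, sin 150°) = (-0.8660, 0.5000); from cell (1,6)
  next x-line at t=0.3695, next y-line at t=0.8200; Δt_x=1.1547, Δt_y=2.0000
    x: enter (0,6) at t=0.3695 ← occupied
  → r_4 = 0.3695

ranges = [0.6400, 4.2493, 0.4734, 0.3695]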